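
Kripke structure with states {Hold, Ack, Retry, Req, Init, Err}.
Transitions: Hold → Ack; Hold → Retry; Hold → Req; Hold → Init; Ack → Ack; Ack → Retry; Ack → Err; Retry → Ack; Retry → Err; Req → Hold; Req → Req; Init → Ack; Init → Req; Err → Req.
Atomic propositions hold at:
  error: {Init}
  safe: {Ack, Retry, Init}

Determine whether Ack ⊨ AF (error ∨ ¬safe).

Sat(¬safe) = {Hold, Req, Err}
Sat(error ∨ ¬safe) = {Hold, Req, Init, Err}
AF (error ∨ ¬safe): least fixpoint, start Z0 = {Hold, Req, Init, Err}, add states with every successor in Z. Already a fixed point.
Sat(AF (error ∨ ¬safe)) = {Hold, Req, Init, Err}
Ack ∉ Sat(AF (error ∨ ¬safe)) = {Hold, Req, Init, Err}, so the formula does not hold at Ack.

No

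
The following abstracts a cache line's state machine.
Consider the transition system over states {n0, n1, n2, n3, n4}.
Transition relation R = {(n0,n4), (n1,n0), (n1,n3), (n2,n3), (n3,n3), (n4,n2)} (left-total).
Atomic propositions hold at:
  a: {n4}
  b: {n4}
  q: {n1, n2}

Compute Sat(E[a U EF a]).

{n0, n1, n4}

EF a: least fixpoint, start Z0 = {n4}, add states with some successor in Z. Z1 = {n0, n4}; Z2 = {n0, n1, n4}; fixed.
Sat(EF a) = {n0, n1, n4}
E[a U EF a]: least fixpoint, start Z0 = Sat(EF a) = {n0, n1, n4}, add states in Sat(a) with some successor in Z. Already a fixed point.
Sat(E[a U EF a]) = {n0, n1, n4}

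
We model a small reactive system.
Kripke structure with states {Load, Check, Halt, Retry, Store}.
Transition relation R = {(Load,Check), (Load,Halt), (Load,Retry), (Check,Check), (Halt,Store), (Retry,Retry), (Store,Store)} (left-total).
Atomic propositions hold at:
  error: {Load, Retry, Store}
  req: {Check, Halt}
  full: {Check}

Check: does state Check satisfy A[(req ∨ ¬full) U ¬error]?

Sat(¬full) = {Load, Halt, Retry, Store}
Sat(req ∨ ¬full) = {Load, Check, Halt, Retry, Store}
Sat(¬error) = {Check, Halt}
A[(req ∨ ¬full) U ¬error]: least fixpoint, start Z0 = Sat(¬error) = {Check, Halt}, add states in Sat(req ∨ ¬full) with every successor in Z. Already a fixed point.
Sat(A[(req ∨ ¬full) U ¬error]) = {Check, Halt}
Check ∈ Sat(A[(req ∨ ¬full) U ¬error]) = {Check, Halt}, so the formula holds at Check.

Yes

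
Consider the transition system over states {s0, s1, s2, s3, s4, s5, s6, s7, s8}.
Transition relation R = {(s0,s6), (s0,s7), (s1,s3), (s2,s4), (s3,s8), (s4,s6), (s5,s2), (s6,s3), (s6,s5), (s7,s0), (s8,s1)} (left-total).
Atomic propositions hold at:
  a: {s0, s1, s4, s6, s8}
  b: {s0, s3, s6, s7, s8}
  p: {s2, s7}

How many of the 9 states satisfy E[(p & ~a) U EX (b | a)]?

Sat(~a) = {s2, s3, s5, s7}
Sat(p & ~a) = {s2, s7}
Sat(b | a) = {s0, s1, s3, s4, s6, s7, s8}
Sat(EX (b | a)) = {s : some successor in {s0, s1, s3, s4, s6, s7, s8}} = {s0, s1, s2, s3, s4, s6, s7, s8}
E[(p & ~a) U EX (b | a)]: least fixpoint, start Z0 = Sat(EX (b | a)) = {s0, s1, s2, s3, s4, s6, s7, s8}, add states in Sat(p & ~a) with some successor in Z. Already a fixed point.
Sat(E[(p & ~a) U EX (b | a)]) = {s0, s1, s2, s3, s4, s6, s7, s8}
|Sat(E[(p & ~a) U EX (b | a)])| = |{s0, s1, s2, s3, s4, s6, s7, s8}| = 8.

8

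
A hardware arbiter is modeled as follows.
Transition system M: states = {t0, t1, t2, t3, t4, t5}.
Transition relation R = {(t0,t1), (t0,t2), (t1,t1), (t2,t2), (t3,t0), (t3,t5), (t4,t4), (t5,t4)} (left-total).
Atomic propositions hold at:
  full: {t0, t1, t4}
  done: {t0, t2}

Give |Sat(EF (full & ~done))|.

Sat(~done) = {t1, t3, t4, t5}
Sat(full & ~done) = {t1, t4}
EF (full & ~done): least fixpoint, start Z0 = {t1, t4}, add states with some successor in Z. Z1 = {t0, t1, t4, t5}; Z2 = {t0, t1, t3, t4, t5}; fixed.
Sat(EF (full & ~done)) = {t0, t1, t3, t4, t5}
|Sat(EF (full & ~done))| = |{t0, t1, t3, t4, t5}| = 5.

5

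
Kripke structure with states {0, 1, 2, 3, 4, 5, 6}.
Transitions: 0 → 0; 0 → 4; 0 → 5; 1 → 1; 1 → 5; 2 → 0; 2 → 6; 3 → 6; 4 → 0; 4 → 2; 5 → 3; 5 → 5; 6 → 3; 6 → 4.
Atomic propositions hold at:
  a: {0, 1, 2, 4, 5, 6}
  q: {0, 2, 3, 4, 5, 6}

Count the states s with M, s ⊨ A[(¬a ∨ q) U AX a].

6

Sat(¬a) = {3}
Sat(¬a ∨ q) = {0, 2, 3, 4, 5, 6}
Sat(AX a) = {s : every successor in {0, 1, 2, 4, 5, 6}} = {0, 1, 2, 3, 4}
A[(¬a ∨ q) U AX a]: least fixpoint, start Z0 = Sat(AX a) = {0, 1, 2, 3, 4}, add states in Sat(¬a ∨ q) with every successor in Z. Z1 = {0, 1, 2, 3, 4, 6}; fixed.
Sat(A[(¬a ∨ q) U AX a]) = {0, 1, 2, 3, 4, 6}
|Sat(A[(¬a ∨ q) U AX a])| = |{0, 1, 2, 3, 4, 6}| = 6.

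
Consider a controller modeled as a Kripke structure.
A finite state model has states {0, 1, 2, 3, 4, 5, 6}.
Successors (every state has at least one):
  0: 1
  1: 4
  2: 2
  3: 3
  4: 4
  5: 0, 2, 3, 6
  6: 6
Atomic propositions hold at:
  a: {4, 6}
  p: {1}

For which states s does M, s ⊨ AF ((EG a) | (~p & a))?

{0, 1, 4, 6}

EG a: greatest fixpoint, start Z0 = {4, 6}, keep only states in Sat with some successor in Z. Already a fixed point.
Sat(EG a) = {4, 6}
Sat(~p) = {0, 2, 3, 4, 5, 6}
Sat(~p & a) = {4, 6}
Sat((EG a) | (~p & a)) = {4, 6}
AF ((EG a) | (~p & a)): least fixpoint, start Z0 = {4, 6}, add states with every successor in Z. Z1 = {1, 4, 6}; Z2 = {0, 1, 4, 6}; fixed.
Sat(AF ((EG a) | (~p & a))) = {0, 1, 4, 6}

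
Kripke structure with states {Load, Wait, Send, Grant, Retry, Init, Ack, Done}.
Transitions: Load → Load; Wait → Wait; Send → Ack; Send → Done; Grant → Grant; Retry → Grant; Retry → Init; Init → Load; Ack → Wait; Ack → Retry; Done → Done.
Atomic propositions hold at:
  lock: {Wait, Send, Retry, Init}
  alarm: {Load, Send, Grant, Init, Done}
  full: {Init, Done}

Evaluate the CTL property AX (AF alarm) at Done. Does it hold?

AF alarm: least fixpoint, start Z0 = {Load, Send, Grant, Init, Done}, add states with every successor in Z. Z1 = {Load, Send, Grant, Retry, Init, Done}; fixed.
Sat(AF alarm) = {Load, Send, Grant, Retry, Init, Done}
Sat(AX (AF alarm)) = {s : every successor in {Load, Send, Grant, Retry, Init, Done}} = {Load, Grant, Retry, Init, Done}
Done ∈ Sat(AX (AF alarm)) = {Load, Grant, Retry, Init, Done}, so the formula holds at Done.

Yes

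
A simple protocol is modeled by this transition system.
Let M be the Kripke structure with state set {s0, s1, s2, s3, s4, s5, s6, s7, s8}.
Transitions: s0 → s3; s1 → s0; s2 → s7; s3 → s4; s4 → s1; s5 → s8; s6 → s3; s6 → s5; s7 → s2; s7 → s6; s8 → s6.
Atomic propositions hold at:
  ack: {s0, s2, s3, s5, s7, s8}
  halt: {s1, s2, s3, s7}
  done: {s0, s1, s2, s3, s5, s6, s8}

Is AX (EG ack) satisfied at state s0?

No

EG ack: greatest fixpoint, start Z0 = {s0, s2, s3, s5, s7, s8}, keep only states in Sat with some successor in Z. Z1 = {s0, s2, s5, s7}; Z2 = {s2, s7}; fixed.
Sat(EG ack) = {s2, s7}
Sat(AX (EG ack)) = {s : every successor in {s2, s7}} = {s2}
s0 ∉ Sat(AX (EG ack)) = {s2}, so the formula does not hold at s0.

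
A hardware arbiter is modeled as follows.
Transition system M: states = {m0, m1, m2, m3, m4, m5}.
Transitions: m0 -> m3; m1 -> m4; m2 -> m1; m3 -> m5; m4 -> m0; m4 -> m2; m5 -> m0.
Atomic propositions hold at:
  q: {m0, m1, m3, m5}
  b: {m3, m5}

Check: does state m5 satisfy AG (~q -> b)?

Yes

Sat(~q) = {m2, m4}
Sat(~q -> b) = {m0, m1, m3, m5}
AG (~q -> b): greatest fixpoint, start Z0 = {m0, m1, m3, m5}, keep only states in Sat with every successor in Z. Z1 = {m0, m3, m5}; fixed.
Sat(AG (~q -> b)) = {m0, m3, m5}
m5 ∈ Sat(AG (~q -> b)) = {m0, m3, m5}, so the formula holds at m5.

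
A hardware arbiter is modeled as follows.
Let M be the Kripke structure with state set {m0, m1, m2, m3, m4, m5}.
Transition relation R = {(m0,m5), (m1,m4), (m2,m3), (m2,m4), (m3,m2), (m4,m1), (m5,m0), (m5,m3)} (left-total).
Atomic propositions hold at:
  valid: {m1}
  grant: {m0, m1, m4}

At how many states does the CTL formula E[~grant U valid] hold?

Sat(~grant) = {m2, m3, m5}
E[~grant U valid]: least fixpoint, start Z0 = Sat(valid) = {m1}, add states in Sat(~grant) with some successor in Z. Already a fixed point.
Sat(E[~grant U valid]) = {m1}
|Sat(E[~grant U valid])| = |{m1}| = 1.

1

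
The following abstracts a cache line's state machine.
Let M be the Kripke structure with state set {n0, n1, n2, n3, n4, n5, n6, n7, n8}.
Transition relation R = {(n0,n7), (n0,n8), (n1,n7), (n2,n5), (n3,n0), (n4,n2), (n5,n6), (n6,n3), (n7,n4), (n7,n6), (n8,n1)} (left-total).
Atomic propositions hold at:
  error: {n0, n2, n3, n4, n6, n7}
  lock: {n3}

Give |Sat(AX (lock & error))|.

1

Sat(lock & error) = {n3}
Sat(AX (lock & error)) = {s : every successor in {n3}} = {n6}
|Sat(AX (lock & error))| = |{n6}| = 1.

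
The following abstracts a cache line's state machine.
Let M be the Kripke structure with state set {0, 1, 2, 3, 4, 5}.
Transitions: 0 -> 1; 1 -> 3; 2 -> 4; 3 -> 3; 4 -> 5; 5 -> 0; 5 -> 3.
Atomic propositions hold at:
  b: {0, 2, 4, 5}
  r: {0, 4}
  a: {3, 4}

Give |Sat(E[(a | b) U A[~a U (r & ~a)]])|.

Sat(a | b) = {0, 2, 3, 4, 5}
Sat(~a) = {0, 1, 2, 5}
Sat(r & ~a) = {0}
A[~a U (r & ~a)]: least fixpoint, start Z0 = Sat((r & ~a)) = {0}, add states in Sat(~a) with every successor in Z. Already a fixed point.
Sat(A[~a U (r & ~a)]) = {0}
E[(a | b) U A[~a U (r & ~a)]]: least fixpoint, start Z0 = Sat(A[~a U (r & ~a)]) = {0}, add states in Sat(a | b) with some successor in Z. Z1 = {0, 5}; Z2 = {0, 4, 5}; Z3 = {0, 2, 4, 5}; fixed.
Sat(E[(a | b) U A[~a U (r & ~a)]]) = {0, 2, 4, 5}
|Sat(E[(a | b) U A[~a U (r & ~a)]])| = |{0, 2, 4, 5}| = 4.

4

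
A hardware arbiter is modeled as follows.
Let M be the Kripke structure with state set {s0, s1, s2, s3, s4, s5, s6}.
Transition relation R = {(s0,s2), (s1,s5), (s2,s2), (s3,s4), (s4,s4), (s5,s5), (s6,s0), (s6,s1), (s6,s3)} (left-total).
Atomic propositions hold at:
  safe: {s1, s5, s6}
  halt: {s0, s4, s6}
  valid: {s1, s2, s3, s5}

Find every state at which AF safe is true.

AF safe: least fixpoint, start Z0 = {s1, s5, s6}, add states with every successor in Z. Already a fixed point.
Sat(AF safe) = {s1, s5, s6}

{s1, s5, s6}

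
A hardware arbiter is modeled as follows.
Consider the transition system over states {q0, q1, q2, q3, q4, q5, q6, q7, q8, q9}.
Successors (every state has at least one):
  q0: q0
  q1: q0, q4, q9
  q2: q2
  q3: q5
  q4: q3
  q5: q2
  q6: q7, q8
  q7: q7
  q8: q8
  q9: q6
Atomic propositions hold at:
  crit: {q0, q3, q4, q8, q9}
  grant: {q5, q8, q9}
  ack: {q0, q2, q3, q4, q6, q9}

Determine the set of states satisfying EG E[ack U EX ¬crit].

{q2, q3, q4, q5, q6, q7, q9}

Sat(¬crit) = {q1, q2, q5, q6, q7}
Sat(EX ¬crit) = {s : some successor in {q1, q2, q5, q6, q7}} = {q2, q3, q5, q6, q7, q9}
E[ack U EX ¬crit]: least fixpoint, start Z0 = Sat(EX ¬crit) = {q2, q3, q5, q6, q7, q9}, add states in Sat(ack) with some successor in Z. Z1 = {q2, q3, q4, q5, q6, q7, q9}; fixed.
Sat(E[ack U EX ¬crit]) = {q2, q3, q4, q5, q6, q7, q9}
EG E[ack U EX ¬crit]: greatest fixpoint, start Z0 = {q2, q3, q4, q5, q6, q7, q9}, keep only states in Sat with some successor in Z. Already a fixed point.
Sat(EG E[ack U EX ¬crit]) = {q2, q3, q4, q5, q6, q7, q9}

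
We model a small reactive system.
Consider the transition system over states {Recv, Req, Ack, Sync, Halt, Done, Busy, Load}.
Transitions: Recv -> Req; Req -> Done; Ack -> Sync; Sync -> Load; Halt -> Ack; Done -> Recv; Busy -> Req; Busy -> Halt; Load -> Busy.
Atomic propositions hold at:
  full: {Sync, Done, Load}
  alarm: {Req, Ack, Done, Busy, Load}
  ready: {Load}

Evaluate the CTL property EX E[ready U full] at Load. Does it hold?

No

E[ready U full]: least fixpoint, start Z0 = Sat(full) = {Sync, Done, Load}, add states in Sat(ready) with some successor in Z. Already a fixed point.
Sat(E[ready U full]) = {Sync, Done, Load}
Sat(EX E[ready U full]) = {s : some successor in {Sync, Done, Load}} = {Req, Ack, Sync}
Load ∉ Sat(EX E[ready U full]) = {Req, Ack, Sync}, so the formula does not hold at Load.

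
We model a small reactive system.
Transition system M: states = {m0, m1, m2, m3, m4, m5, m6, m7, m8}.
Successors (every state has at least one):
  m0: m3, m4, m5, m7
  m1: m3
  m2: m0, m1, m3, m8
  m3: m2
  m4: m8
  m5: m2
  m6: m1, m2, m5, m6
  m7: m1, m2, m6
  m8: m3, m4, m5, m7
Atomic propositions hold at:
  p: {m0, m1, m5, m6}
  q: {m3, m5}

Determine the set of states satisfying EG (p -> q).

Sat(p -> q) = {m2, m3, m4, m5, m7, m8}
EG (p -> q): greatest fixpoint, start Z0 = {m2, m3, m4, m5, m7, m8}, keep only states in Sat with some successor in Z. Already a fixed point.
Sat(EG (p -> q)) = {m2, m3, m4, m5, m7, m8}

{m2, m3, m4, m5, m7, m8}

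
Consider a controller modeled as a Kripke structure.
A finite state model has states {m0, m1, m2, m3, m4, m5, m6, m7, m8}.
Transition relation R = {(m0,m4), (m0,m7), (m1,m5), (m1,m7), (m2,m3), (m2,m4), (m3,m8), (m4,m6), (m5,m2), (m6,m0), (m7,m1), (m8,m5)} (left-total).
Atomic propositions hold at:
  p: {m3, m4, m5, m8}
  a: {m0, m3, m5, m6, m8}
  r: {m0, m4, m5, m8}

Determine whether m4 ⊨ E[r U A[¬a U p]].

Yes

Sat(¬a) = {m1, m2, m4, m7}
A[¬a U p]: least fixpoint, start Z0 = Sat(p) = {m3, m4, m5, m8}, add states in Sat(¬a) with every successor in Z. Z1 = {m2, m3, m4, m5, m8}; fixed.
Sat(A[¬a U p]) = {m2, m3, m4, m5, m8}
E[r U A[¬a U p]]: least fixpoint, start Z0 = Sat(A[¬a U p]) = {m2, m3, m4, m5, m8}, add states in Sat(r) with some successor in Z. Z1 = {m0, m2, m3, m4, m5, m8}; fixed.
Sat(E[r U A[¬a U p]]) = {m0, m2, m3, m4, m5, m8}
m4 ∈ Sat(E[r U A[¬a U p]]) = {m0, m2, m3, m4, m5, m8}, so the formula holds at m4.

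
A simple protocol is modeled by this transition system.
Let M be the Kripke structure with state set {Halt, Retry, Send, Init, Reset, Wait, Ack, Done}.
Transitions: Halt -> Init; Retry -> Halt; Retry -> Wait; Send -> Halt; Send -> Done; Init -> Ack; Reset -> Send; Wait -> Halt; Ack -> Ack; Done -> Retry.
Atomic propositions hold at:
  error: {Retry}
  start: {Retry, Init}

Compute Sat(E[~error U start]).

{Halt, Retry, Send, Init, Reset, Wait, Done}

Sat(~error) = {Halt, Send, Init, Reset, Wait, Ack, Done}
E[~error U start]: least fixpoint, start Z0 = Sat(start) = {Retry, Init}, add states in Sat(~error) with some successor in Z. Z1 = {Halt, Retry, Init, Done}; Z2 = {Halt, Retry, Send, Init, Wait, Done}; Z3 = {Halt, Retry, Send, Init, Reset, Wait, Done}; fixed.
Sat(E[~error U start]) = {Halt, Retry, Send, Init, Reset, Wait, Done}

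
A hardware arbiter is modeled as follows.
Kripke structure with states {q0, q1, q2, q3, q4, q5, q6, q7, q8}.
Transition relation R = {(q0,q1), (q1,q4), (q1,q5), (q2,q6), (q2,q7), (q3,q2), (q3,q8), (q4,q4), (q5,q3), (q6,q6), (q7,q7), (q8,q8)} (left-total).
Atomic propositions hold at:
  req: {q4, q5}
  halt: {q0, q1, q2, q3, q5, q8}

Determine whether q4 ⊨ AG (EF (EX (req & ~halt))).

Sat(~halt) = {q4, q6, q7}
Sat(req & ~halt) = {q4}
Sat(EX (req & ~halt)) = {s : some successor in {q4}} = {q1, q4}
EF (EX (req & ~halt)): least fixpoint, start Z0 = {q1, q4}, add states with some successor in Z. Z1 = {q0, q1, q4}; fixed.
Sat(EF (EX (req & ~halt))) = {q0, q1, q4}
AG (EF (EX (req & ~halt))): greatest fixpoint, start Z0 = {q0, q1, q4}, keep only states in Sat with every successor in Z. Z1 = {q0, q4}; Z2 = {q4}; fixed.
Sat(AG (EF (EX (req & ~halt)))) = {q4}
q4 ∈ Sat(AG (EF (EX (req & ~halt)))) = {q4}, so the formula holds at q4.

Yes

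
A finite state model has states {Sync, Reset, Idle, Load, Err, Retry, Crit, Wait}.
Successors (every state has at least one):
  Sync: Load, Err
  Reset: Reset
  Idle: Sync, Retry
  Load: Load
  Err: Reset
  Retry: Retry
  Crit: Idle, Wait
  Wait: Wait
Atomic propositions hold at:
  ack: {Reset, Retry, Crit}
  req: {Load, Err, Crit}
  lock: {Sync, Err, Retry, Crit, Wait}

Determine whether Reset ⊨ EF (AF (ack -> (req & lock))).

No

Sat(req & lock) = {Err, Crit}
Sat(ack -> (req & lock)) = {Sync, Idle, Load, Err, Crit, Wait}
AF (ack -> (req & lock)): least fixpoint, start Z0 = {Sync, Idle, Load, Err, Crit, Wait}, add states with every successor in Z. Already a fixed point.
Sat(AF (ack -> (req & lock))) = {Sync, Idle, Load, Err, Crit, Wait}
EF (AF (ack -> (req & lock))): least fixpoint, start Z0 = {Sync, Idle, Load, Err, Crit, Wait}, add states with some successor in Z. Already a fixed point.
Sat(EF (AF (ack -> (req & lock)))) = {Sync, Idle, Load, Err, Crit, Wait}
Reset ∉ Sat(EF (AF (ack -> (req & lock)))) = {Sync, Idle, Load, Err, Crit, Wait}, so the formula does not hold at Reset.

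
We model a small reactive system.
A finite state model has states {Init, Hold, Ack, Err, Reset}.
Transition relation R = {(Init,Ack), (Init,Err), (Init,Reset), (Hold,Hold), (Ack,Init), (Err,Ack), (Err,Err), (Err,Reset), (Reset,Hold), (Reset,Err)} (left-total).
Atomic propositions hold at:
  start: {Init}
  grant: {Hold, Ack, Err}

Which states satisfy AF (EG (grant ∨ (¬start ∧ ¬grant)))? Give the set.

Sat(¬start) = {Hold, Ack, Err, Reset}
Sat(¬grant) = {Init, Reset}
Sat(¬start ∧ ¬grant) = {Reset}
Sat(grant ∨ (¬start ∧ ¬grant)) = {Hold, Ack, Err, Reset}
EG (grant ∨ (¬start ∧ ¬grant)): greatest fixpoint, start Z0 = {Hold, Ack, Err, Reset}, keep only states in Sat with some successor in Z. Z1 = {Hold, Err, Reset}; fixed.
Sat(EG (grant ∨ (¬start ∧ ¬grant))) = {Hold, Err, Reset}
AF (EG (grant ∨ (¬start ∧ ¬grant))): least fixpoint, start Z0 = {Hold, Err, Reset}, add states with every successor in Z. Already a fixed point.
Sat(AF (EG (grant ∨ (¬start ∧ ¬grant)))) = {Hold, Err, Reset}

{Hold, Err, Reset}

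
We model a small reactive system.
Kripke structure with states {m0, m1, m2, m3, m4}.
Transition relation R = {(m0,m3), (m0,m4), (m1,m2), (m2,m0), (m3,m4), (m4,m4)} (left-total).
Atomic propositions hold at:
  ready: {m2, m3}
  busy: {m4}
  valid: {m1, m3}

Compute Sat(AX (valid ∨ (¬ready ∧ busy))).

Sat(¬ready) = {m0, m1, m4}
Sat(¬ready ∧ busy) = {m4}
Sat(valid ∨ (¬ready ∧ busy)) = {m1, m3, m4}
Sat(AX (valid ∨ (¬ready ∧ busy))) = {s : every successor in {m1, m3, m4}} = {m0, m3, m4}

{m0, m3, m4}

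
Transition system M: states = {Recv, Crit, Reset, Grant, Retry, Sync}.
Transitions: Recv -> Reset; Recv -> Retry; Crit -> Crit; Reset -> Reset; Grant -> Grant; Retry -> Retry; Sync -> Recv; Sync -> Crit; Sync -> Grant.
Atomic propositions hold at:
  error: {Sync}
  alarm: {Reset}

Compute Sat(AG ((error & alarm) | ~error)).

Sat(error & alarm) = ∅
Sat(~error) = {Recv, Crit, Reset, Grant, Retry}
Sat((error & alarm) | ~error) = {Recv, Crit, Reset, Grant, Retry}
AG ((error & alarm) | ~error): greatest fixpoint, start Z0 = {Recv, Crit, Reset, Grant, Retry}, keep only states in Sat with every successor in Z. Already a fixed point.
Sat(AG ((error & alarm) | ~error)) = {Recv, Crit, Reset, Grant, Retry}

{Recv, Crit, Reset, Grant, Retry}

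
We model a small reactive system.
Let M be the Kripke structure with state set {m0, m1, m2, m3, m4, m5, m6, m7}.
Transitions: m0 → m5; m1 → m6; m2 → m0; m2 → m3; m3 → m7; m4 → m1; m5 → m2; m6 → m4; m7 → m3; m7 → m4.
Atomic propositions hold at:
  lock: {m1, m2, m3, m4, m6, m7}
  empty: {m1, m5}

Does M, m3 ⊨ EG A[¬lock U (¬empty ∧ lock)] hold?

Yes

Sat(¬lock) = {m0, m5}
Sat(¬empty) = {m0, m2, m3, m4, m6, m7}
Sat(¬empty ∧ lock) = {m2, m3, m4, m6, m7}
A[¬lock U (¬empty ∧ lock)]: least fixpoint, start Z0 = Sat((¬empty ∧ lock)) = {m2, m3, m4, m6, m7}, add states in Sat(¬lock) with every successor in Z. Z1 = {m2, m3, m4, m5, m6, m7}; Z2 = {m0, m2, m3, m4, m5, m6, m7}; fixed.
Sat(A[¬lock U (¬empty ∧ lock)]) = {m0, m2, m3, m4, m5, m6, m7}
EG A[¬lock U (¬empty ∧ lock)]: greatest fixpoint, start Z0 = {m0, m2, m3, m4, m5, m6, m7}, keep only states in Sat with some successor in Z. Z1 = {m0, m2, m3, m5, m6, m7}; Z2 = {m0, m2, m3, m5, m7}; fixed.
Sat(EG A[¬lock U (¬empty ∧ lock)]) = {m0, m2, m3, m5, m7}
m3 ∈ Sat(EG A[¬lock U (¬empty ∧ lock)]) = {m0, m2, m3, m5, m7}, so the formula holds at m3.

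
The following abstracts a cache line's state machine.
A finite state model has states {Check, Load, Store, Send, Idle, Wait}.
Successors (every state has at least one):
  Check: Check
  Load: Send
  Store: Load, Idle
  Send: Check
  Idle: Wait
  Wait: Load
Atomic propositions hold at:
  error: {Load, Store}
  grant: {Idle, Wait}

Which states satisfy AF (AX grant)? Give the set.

Sat(AX grant) = {s : every successor in {Idle, Wait}} = {Idle}
AF (AX grant): least fixpoint, start Z0 = {Idle}, add states with every successor in Z. Already a fixed point.
Sat(AF (AX grant)) = {Idle}

{Idle}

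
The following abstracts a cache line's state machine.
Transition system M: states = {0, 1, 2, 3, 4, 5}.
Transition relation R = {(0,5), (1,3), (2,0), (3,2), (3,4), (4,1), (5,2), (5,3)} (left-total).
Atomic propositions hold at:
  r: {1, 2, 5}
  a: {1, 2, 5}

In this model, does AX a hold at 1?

Sat(AX a) = {s : every successor in {1, 2, 5}} = {0, 4}
1 ∉ Sat(AX a) = {0, 4}, so the formula does not hold at 1.

No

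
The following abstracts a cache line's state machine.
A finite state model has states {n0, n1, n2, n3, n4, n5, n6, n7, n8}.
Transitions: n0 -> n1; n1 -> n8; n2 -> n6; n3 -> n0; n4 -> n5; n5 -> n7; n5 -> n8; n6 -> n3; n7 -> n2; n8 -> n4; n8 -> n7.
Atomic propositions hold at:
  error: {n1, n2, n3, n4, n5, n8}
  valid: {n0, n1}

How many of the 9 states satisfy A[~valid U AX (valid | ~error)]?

5

Sat(~valid) = {n2, n3, n4, n5, n6, n7, n8}
Sat(~error) = {n0, n6, n7}
Sat(valid | ~error) = {n0, n1, n6, n7}
Sat(AX (valid | ~error)) = {s : every successor in {n0, n1, n6, n7}} = {n0, n2, n3}
A[~valid U AX (valid | ~error)]: least fixpoint, start Z0 = Sat(AX (valid | ~error)) = {n0, n2, n3}, add states in Sat(~valid) with every successor in Z. Z1 = {n0, n2, n3, n6, n7}; fixed.
Sat(A[~valid U AX (valid | ~error)]) = {n0, n2, n3, n6, n7}
|Sat(A[~valid U AX (valid | ~error)])| = |{n0, n2, n3, n6, n7}| = 5.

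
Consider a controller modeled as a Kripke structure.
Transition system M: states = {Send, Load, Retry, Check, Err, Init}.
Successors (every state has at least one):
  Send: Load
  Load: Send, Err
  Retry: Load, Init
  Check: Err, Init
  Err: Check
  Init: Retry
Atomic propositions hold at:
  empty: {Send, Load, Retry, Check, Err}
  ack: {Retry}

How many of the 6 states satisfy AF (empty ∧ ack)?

2

Sat(empty ∧ ack) = {Retry}
AF (empty ∧ ack): least fixpoint, start Z0 = {Retry}, add states with every successor in Z. Z1 = {Retry, Init}; fixed.
Sat(AF (empty ∧ ack)) = {Retry, Init}
|Sat(AF (empty ∧ ack))| = |{Retry, Init}| = 2.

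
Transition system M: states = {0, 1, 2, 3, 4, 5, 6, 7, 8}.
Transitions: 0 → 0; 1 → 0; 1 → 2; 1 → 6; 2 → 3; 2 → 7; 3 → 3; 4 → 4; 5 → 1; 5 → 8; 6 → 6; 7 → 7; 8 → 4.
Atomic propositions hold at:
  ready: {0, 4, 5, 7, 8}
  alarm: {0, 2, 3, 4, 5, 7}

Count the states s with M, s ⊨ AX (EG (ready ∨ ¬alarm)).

6

Sat(¬alarm) = {1, 6, 8}
Sat(ready ∨ ¬alarm) = {0, 1, 4, 5, 6, 7, 8}
EG (ready ∨ ¬alarm): greatest fixpoint, start Z0 = {0, 1, 4, 5, 6, 7, 8}, keep only states in Sat with some successor in Z. Already a fixed point.
Sat(EG (ready ∨ ¬alarm)) = {0, 1, 4, 5, 6, 7, 8}
Sat(AX (EG (ready ∨ ¬alarm))) = {s : every successor in {0, 1, 4, 5, 6, 7, 8}} = {0, 4, 5, 6, 7, 8}
|Sat(AX (EG (ready ∨ ¬alarm)))| = |{0, 4, 5, 6, 7, 8}| = 6.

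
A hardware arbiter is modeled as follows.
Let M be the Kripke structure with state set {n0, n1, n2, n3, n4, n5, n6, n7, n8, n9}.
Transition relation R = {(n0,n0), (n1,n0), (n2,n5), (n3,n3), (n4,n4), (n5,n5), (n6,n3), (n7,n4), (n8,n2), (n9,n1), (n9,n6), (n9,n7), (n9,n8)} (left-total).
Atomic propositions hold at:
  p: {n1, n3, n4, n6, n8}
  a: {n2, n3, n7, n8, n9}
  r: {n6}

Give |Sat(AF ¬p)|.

Sat(¬p) = {n0, n2, n5, n7, n9}
AF ¬p: least fixpoint, start Z0 = {n0, n2, n5, n7, n9}, add states with every successor in Z. Z1 = {n0, n1, n2, n5, n7, n8, n9}; fixed.
Sat(AF ¬p) = {n0, n1, n2, n5, n7, n8, n9}
|Sat(AF ¬p)| = |{n0, n1, n2, n5, n7, n8, n9}| = 7.

7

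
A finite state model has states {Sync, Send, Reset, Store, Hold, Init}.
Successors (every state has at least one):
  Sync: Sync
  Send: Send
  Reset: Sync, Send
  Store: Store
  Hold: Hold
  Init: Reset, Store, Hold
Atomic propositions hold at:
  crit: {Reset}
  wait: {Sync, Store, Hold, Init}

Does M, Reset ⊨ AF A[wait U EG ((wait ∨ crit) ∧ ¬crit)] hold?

Sat(wait ∨ crit) = {Sync, Reset, Store, Hold, Init}
Sat(¬crit) = {Sync, Send, Store, Hold, Init}
Sat((wait ∨ crit) ∧ ¬crit) = {Sync, Store, Hold, Init}
EG ((wait ∨ crit) ∧ ¬crit): greatest fixpoint, start Z0 = {Sync, Store, Hold, Init}, keep only states in Sat with some successor in Z. Already a fixed point.
Sat(EG ((wait ∨ crit) ∧ ¬crit)) = {Sync, Store, Hold, Init}
A[wait U EG ((wait ∨ crit) ∧ ¬crit)]: least fixpoint, start Z0 = Sat(EG ((wait ∨ crit) ∧ ¬crit)) = {Sync, Store, Hold, Init}, add states in Sat(wait) with every successor in Z. Already a fixed point.
Sat(A[wait U EG ((wait ∨ crit) ∧ ¬crit)]) = {Sync, Store, Hold, Init}
AF A[wait U EG ((wait ∨ crit) ∧ ¬crit)]: least fixpoint, start Z0 = {Sync, Store, Hold, Init}, add states with every successor in Z. Already a fixed point.
Sat(AF A[wait U EG ((wait ∨ crit) ∧ ¬crit)]) = {Sync, Store, Hold, Init}
Reset ∉ Sat(AF A[wait U EG ((wait ∨ crit) ∧ ¬crit)]) = {Sync, Store, Hold, Init}, so the formula does not hold at Reset.

No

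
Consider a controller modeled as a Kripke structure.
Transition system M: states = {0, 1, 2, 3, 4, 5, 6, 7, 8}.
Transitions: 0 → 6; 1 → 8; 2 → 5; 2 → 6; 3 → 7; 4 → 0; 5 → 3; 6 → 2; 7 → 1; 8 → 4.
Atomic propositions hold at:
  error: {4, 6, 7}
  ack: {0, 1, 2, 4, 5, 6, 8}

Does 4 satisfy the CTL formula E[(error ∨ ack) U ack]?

Sat(error ∨ ack) = {0, 1, 2, 4, 5, 6, 7, 8}
E[(error ∨ ack) U ack]: least fixpoint, start Z0 = Sat(ack) = {0, 1, 2, 4, 5, 6, 8}, add states in Sat(error ∨ ack) with some successor in Z. Z1 = {0, 1, 2, 4, 5, 6, 7, 8}; fixed.
Sat(E[(error ∨ ack) U ack]) = {0, 1, 2, 4, 5, 6, 7, 8}
4 ∈ Sat(E[(error ∨ ack) U ack]) = {0, 1, 2, 4, 5, 6, 7, 8}, so the formula holds at 4.

Yes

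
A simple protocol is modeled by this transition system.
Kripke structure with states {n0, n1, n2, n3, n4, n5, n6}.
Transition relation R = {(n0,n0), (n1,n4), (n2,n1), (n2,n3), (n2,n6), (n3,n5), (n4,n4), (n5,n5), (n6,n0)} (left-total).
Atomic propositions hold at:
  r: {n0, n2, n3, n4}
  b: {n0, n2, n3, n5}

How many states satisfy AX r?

4

Sat(AX r) = {s : every successor in {n0, n2, n3, n4}} = {n0, n1, n4, n6}
|Sat(AX r)| = |{n0, n1, n4, n6}| = 4.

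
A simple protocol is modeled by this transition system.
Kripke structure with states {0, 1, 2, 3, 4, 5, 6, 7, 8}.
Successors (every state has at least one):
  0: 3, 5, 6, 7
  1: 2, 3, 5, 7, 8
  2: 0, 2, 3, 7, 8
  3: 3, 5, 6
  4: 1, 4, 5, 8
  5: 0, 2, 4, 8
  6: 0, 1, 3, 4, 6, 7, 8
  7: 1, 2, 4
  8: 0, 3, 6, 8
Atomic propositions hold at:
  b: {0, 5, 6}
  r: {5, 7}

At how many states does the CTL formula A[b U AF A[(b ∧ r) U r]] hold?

Sat(b ∧ r) = {5}
A[(b ∧ r) U r]: least fixpoint, start Z0 = Sat(r) = {5, 7}, add states in Sat(b ∧ r) with every successor in Z. Already a fixed point.
Sat(A[(b ∧ r) U r]) = {5, 7}
AF A[(b ∧ r) U r]: least fixpoint, start Z0 = {5, 7}, add states with every successor in Z. Already a fixed point.
Sat(AF A[(b ∧ r) U r]) = {5, 7}
A[b U AF A[(b ∧ r) U r]]: least fixpoint, start Z0 = Sat(AF A[(b ∧ r) U r]) = {5, 7}, add states in Sat(b) with every successor in Z. Already a fixed point.
Sat(A[b U AF A[(b ∧ r) U r]]) = {5, 7}
|Sat(A[b U AF A[(b ∧ r) U r]])| = |{5, 7}| = 2.

2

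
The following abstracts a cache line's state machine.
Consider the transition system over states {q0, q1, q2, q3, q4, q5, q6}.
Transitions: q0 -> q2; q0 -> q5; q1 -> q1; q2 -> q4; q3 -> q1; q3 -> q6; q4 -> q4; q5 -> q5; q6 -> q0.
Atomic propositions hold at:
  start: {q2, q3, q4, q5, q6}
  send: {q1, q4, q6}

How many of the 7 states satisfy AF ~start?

Sat(~start) = {q0, q1}
AF ~start: least fixpoint, start Z0 = {q0, q1}, add states with every successor in Z. Z1 = {q0, q1, q6}; Z2 = {q0, q1, q3, q6}; fixed.
Sat(AF ~start) = {q0, q1, q3, q6}
|Sat(AF ~start)| = |{q0, q1, q3, q6}| = 4.

4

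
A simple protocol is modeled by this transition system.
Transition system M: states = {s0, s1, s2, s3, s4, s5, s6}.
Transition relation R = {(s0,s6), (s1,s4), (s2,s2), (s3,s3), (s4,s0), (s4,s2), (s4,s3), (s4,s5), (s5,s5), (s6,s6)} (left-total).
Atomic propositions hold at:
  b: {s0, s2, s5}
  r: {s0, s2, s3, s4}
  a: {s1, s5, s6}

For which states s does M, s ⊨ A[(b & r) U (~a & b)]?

{s0, s2}

Sat(b & r) = {s0, s2}
Sat(~a) = {s0, s2, s3, s4}
Sat(~a & b) = {s0, s2}
A[(b & r) U (~a & b)]: least fixpoint, start Z0 = Sat((~a & b)) = {s0, s2}, add states in Sat(b & r) with every successor in Z. Already a fixed point.
Sat(A[(b & r) U (~a & b)]) = {s0, s2}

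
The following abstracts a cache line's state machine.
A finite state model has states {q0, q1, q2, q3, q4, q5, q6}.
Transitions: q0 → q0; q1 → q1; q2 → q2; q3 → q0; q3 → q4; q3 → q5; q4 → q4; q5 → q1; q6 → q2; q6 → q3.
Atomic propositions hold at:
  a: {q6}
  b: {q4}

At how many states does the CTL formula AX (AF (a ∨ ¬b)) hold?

5

Sat(¬b) = {q0, q1, q2, q3, q5, q6}
Sat(a ∨ ¬b) = {q0, q1, q2, q3, q5, q6}
AF (a ∨ ¬b): least fixpoint, start Z0 = {q0, q1, q2, q3, q5, q6}, add states with every successor in Z. Already a fixed point.
Sat(AF (a ∨ ¬b)) = {q0, q1, q2, q3, q5, q6}
Sat(AX (AF (a ∨ ¬b))) = {s : every successor in {q0, q1, q2, q3, q5, q6}} = {q0, q1, q2, q5, q6}
|Sat(AX (AF (a ∨ ¬b)))| = |{q0, q1, q2, q5, q6}| = 5.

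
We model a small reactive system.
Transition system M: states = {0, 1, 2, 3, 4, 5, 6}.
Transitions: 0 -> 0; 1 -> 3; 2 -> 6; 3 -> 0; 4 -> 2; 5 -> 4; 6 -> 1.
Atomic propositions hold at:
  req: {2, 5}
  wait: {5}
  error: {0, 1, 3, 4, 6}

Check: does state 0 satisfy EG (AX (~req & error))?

Yes

Sat(~req) = {0, 1, 3, 4, 6}
Sat(~req & error) = {0, 1, 3, 4, 6}
Sat(AX (~req & error)) = {s : every successor in {0, 1, 3, 4, 6}} = {0, 1, 2, 3, 5, 6}
EG (AX (~req & error)): greatest fixpoint, start Z0 = {0, 1, 2, 3, 5, 6}, keep only states in Sat with some successor in Z. Z1 = {0, 1, 2, 3, 6}; fixed.
Sat(EG (AX (~req & error))) = {0, 1, 2, 3, 6}
0 ∈ Sat(EG (AX (~req & error))) = {0, 1, 2, 3, 6}, so the formula holds at 0.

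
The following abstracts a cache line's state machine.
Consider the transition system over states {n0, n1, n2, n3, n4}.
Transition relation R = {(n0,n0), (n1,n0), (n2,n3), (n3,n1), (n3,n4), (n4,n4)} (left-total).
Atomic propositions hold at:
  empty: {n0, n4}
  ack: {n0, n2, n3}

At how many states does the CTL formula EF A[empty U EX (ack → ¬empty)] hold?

Sat(¬empty) = {n1, n2, n3}
Sat(ack → ¬empty) = {n1, n2, n3, n4}
Sat(EX (ack → ¬empty)) = {s : some successor in {n1, n2, n3, n4}} = {n2, n3, n4}
A[empty U EX (ack → ¬empty)]: least fixpoint, start Z0 = Sat(EX (ack → ¬empty)) = {n2, n3, n4}, add states in Sat(empty) with every successor in Z. Already a fixed point.
Sat(A[empty U EX (ack → ¬empty)]) = {n2, n3, n4}
EF A[empty U EX (ack → ¬empty)]: least fixpoint, start Z0 = {n2, n3, n4}, add states with some successor in Z. Already a fixed point.
Sat(EF A[empty U EX (ack → ¬empty)]) = {n2, n3, n4}
|Sat(EF A[empty U EX (ack → ¬empty)])| = |{n2, n3, n4}| = 3.

3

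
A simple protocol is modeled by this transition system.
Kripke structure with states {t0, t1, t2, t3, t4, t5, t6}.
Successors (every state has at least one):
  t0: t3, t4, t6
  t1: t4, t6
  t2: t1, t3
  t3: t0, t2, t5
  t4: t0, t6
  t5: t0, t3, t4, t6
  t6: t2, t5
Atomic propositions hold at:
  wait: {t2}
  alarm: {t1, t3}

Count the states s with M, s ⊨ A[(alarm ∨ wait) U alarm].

Sat(alarm ∨ wait) = {t1, t2, t3}
A[(alarm ∨ wait) U alarm]: least fixpoint, start Z0 = Sat(alarm) = {t1, t3}, add states in Sat(alarm ∨ wait) with every successor in Z. Z1 = {t1, t2, t3}; fixed.
Sat(A[(alarm ∨ wait) U alarm]) = {t1, t2, t3}
|Sat(A[(alarm ∨ wait) U alarm])| = |{t1, t2, t3}| = 3.

3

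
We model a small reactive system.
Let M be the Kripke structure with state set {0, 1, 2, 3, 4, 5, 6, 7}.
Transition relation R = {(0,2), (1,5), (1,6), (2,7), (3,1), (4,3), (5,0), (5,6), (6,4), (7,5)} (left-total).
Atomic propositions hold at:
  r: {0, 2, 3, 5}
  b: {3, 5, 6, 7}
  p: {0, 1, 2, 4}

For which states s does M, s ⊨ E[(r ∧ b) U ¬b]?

{0, 1, 2, 3, 4, 5}

Sat(r ∧ b) = {3, 5}
Sat(¬b) = {0, 1, 2, 4}
E[(r ∧ b) U ¬b]: least fixpoint, start Z0 = Sat(¬b) = {0, 1, 2, 4}, add states in Sat(r ∧ b) with some successor in Z. Z1 = {0, 1, 2, 3, 4, 5}; fixed.
Sat(E[(r ∧ b) U ¬b]) = {0, 1, 2, 3, 4, 5}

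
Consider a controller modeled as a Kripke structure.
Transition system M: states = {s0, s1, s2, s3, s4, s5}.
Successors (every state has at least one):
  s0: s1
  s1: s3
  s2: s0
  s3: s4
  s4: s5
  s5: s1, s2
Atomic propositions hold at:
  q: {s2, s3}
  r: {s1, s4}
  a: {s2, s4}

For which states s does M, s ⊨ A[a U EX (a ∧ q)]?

Sat(a ∧ q) = {s2}
Sat(EX (a ∧ q)) = {s : some successor in {s2}} = {s5}
A[a U EX (a ∧ q)]: least fixpoint, start Z0 = Sat(EX (a ∧ q)) = {s5}, add states in Sat(a) with every successor in Z. Z1 = {s4, s5}; fixed.
Sat(A[a U EX (a ∧ q)]) = {s4, s5}

{s4, s5}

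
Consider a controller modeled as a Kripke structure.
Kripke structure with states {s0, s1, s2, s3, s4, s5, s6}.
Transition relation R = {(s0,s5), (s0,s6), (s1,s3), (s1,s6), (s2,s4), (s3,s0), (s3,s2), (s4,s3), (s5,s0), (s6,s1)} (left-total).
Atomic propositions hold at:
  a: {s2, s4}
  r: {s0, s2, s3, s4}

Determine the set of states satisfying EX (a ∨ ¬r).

{s0, s1, s2, s3, s6}

Sat(¬r) = {s1, s5, s6}
Sat(a ∨ ¬r) = {s1, s2, s4, s5, s6}
Sat(EX (a ∨ ¬r)) = {s : some successor in {s1, s2, s4, s5, s6}} = {s0, s1, s2, s3, s6}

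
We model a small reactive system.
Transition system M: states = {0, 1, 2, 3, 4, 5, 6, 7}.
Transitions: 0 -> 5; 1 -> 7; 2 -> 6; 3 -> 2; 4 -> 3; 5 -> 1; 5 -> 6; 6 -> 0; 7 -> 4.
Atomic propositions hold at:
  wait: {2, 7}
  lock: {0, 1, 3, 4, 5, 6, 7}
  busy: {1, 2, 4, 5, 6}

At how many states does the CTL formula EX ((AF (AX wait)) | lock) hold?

Sat(AX wait) = {s : every successor in {2, 7}} = {1, 3}
AF (AX wait): least fixpoint, start Z0 = {1, 3}, add states with every successor in Z. Z1 = {1, 3, 4}; Z2 = {1, 3, 4, 7}; fixed.
Sat(AF (AX wait)) = {1, 3, 4, 7}
Sat((AF (AX wait)) | lock) = {0, 1, 3, 4, 5, 6, 7}
Sat(EX ((AF (AX wait)) | lock)) = {s : some successor in {0, 1, 3, 4, 5, 6, 7}} = {0, 1, 2, 4, 5, 6, 7}
|Sat(EX ((AF (AX wait)) | lock))| = |{0, 1, 2, 4, 5, 6, 7}| = 7.

7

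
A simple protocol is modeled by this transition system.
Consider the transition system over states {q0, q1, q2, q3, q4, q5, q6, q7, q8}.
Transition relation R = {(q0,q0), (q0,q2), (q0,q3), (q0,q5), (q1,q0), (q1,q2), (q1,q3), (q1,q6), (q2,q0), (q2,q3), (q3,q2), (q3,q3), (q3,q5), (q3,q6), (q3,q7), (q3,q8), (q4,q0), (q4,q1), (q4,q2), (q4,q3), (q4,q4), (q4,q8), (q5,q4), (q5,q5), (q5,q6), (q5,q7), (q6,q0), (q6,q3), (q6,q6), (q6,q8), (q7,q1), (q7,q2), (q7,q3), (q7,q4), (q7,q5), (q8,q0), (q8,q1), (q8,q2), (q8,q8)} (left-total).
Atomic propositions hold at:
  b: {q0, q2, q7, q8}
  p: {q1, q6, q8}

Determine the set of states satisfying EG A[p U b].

A[p U b]: least fixpoint, start Z0 = Sat(b) = {q0, q2, q7, q8}, add states in Sat(p) with every successor in Z. Already a fixed point.
Sat(A[p U b]) = {q0, q2, q7, q8}
EG A[p U b]: greatest fixpoint, start Z0 = {q0, q2, q7, q8}, keep only states in Sat with some successor in Z. Already a fixed point.
Sat(EG A[p U b]) = {q0, q2, q7, q8}

{q0, q2, q7, q8}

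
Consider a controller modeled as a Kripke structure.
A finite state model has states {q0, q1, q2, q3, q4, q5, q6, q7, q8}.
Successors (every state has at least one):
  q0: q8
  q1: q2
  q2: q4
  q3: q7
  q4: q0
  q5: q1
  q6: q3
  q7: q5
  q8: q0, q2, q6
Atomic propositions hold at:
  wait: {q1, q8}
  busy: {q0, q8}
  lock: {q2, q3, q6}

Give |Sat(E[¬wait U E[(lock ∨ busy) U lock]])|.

Sat(¬wait) = {q0, q2, q3, q4, q5, q6, q7}
Sat(lock ∨ busy) = {q0, q2, q3, q6, q8}
E[(lock ∨ busy) U lock]: least fixpoint, start Z0 = Sat(lock) = {q2, q3, q6}, add states in Sat(lock ∨ busy) with some successor in Z. Z1 = {q2, q3, q6, q8}; Z2 = {q0, q2, q3, q6, q8}; fixed.
Sat(E[(lock ∨ busy) U lock]) = {q0, q2, q3, q6, q8}
E[¬wait U E[(lock ∨ busy) U lock]]: least fixpoint, start Z0 = Sat(E[(lock ∨ busy) U lock]) = {q0, q2, q3, q6, q8}, add states in Sat(¬wait) with some successor in Z. Z1 = {q0, q2, q3, q4, q6, q8}; fixed.
Sat(E[¬wait U E[(lock ∨ busy) U lock]]) = {q0, q2, q3, q4, q6, q8}
|Sat(E[¬wait U E[(lock ∨ busy) U lock]])| = |{q0, q2, q3, q4, q6, q8}| = 6.

6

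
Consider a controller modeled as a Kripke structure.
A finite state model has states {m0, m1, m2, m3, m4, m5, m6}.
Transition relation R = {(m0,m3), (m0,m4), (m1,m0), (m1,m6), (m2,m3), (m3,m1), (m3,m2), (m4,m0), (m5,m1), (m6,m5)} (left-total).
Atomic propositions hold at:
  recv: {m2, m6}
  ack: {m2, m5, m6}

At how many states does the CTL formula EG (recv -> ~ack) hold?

Sat(~ack) = {m0, m1, m3, m4}
Sat(recv -> ~ack) = {m0, m1, m3, m4, m5}
EG (recv -> ~ack): greatest fixpoint, start Z0 = {m0, m1, m3, m4, m5}, keep only states in Sat with some successor in Z. Already a fixed point.
Sat(EG (recv -> ~ack)) = {m0, m1, m3, m4, m5}
|Sat(EG (recv -> ~ack))| = |{m0, m1, m3, m4, m5}| = 5.

5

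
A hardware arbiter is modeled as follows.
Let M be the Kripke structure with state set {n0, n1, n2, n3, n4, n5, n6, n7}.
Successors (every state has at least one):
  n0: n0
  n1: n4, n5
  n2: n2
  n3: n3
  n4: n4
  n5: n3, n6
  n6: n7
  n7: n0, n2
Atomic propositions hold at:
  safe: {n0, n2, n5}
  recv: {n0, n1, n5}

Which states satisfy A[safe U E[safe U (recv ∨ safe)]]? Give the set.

{n0, n1, n2, n5}

Sat(recv ∨ safe) = {n0, n1, n2, n5}
E[safe U (recv ∨ safe)]: least fixpoint, start Z0 = Sat((recv ∨ safe)) = {n0, n1, n2, n5}, add states in Sat(safe) with some successor in Z. Already a fixed point.
Sat(E[safe U (recv ∨ safe)]) = {n0, n1, n2, n5}
A[safe U E[safe U (recv ∨ safe)]]: least fixpoint, start Z0 = Sat(E[safe U (recv ∨ safe)]) = {n0, n1, n2, n5}, add states in Sat(safe) with every successor in Z. Already a fixed point.
Sat(A[safe U E[safe U (recv ∨ safe)]]) = {n0, n1, n2, n5}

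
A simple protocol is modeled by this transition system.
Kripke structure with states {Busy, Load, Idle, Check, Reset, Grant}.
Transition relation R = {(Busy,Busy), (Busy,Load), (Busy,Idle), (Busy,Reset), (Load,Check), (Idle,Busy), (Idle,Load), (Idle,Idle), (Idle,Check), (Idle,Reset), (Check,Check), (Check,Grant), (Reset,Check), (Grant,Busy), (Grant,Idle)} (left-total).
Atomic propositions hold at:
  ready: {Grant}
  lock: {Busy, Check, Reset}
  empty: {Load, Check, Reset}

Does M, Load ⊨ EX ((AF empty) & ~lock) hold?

No

AF empty: least fixpoint, start Z0 = {Load, Check, Reset}, add states with every successor in Z. Already a fixed point.
Sat(AF empty) = {Load, Check, Reset}
Sat(~lock) = {Load, Idle, Grant}
Sat((AF empty) & ~lock) = {Load}
Sat(EX ((AF empty) & ~lock)) = {s : some successor in {Load}} = {Busy, Idle}
Load ∉ Sat(EX ((AF empty) & ~lock)) = {Busy, Idle}, so the formula does not hold at Load.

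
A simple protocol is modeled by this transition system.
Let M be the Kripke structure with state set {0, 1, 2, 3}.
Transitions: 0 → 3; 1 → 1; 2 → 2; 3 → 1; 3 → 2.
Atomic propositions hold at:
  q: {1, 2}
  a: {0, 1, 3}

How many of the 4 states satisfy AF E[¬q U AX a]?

3

Sat(¬q) = {0, 3}
Sat(AX a) = {s : every successor in {0, 1, 3}} = {0, 1}
E[¬q U AX a]: least fixpoint, start Z0 = Sat(AX a) = {0, 1}, add states in Sat(¬q) with some successor in Z. Z1 = {0, 1, 3}; fixed.
Sat(E[¬q U AX a]) = {0, 1, 3}
AF E[¬q U AX a]: least fixpoint, start Z0 = {0, 1, 3}, add states with every successor in Z. Already a fixed point.
Sat(AF E[¬q U AX a]) = {0, 1, 3}
|Sat(AF E[¬q U AX a])| = |{0, 1, 3}| = 3.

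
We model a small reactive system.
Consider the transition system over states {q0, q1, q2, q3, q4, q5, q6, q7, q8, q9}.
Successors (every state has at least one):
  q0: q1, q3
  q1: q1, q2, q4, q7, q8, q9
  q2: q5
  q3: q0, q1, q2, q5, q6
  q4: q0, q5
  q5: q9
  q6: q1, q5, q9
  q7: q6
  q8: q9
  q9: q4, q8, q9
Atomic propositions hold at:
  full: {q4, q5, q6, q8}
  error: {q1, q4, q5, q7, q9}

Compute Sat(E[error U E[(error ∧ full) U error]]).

{q1, q4, q5, q7, q9}

Sat(error ∧ full) = {q4, q5}
E[(error ∧ full) U error]: least fixpoint, start Z0 = Sat(error) = {q1, q4, q5, q7, q9}, add states in Sat(error ∧ full) with some successor in Z. Already a fixed point.
Sat(E[(error ∧ full) U error]) = {q1, q4, q5, q7, q9}
E[error U E[(error ∧ full) U error]]: least fixpoint, start Z0 = Sat(E[(error ∧ full) U error]) = {q1, q4, q5, q7, q9}, add states in Sat(error) with some successor in Z. Already a fixed point.
Sat(E[error U E[(error ∧ full) U error]]) = {q1, q4, q5, q7, q9}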